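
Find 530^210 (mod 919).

210 in binary is 11010010, i.e. 210 = 128 + 64 + 16 + 2.
530^1 ≡ 530 (mod 919)
530^2 ≡ 530^2 = 280900 ≡ 605 (mod 919)
530^4 ≡ 605^2 = 366025 ≡ 263 (mod 919)
530^8 ≡ 263^2 = 69169 ≡ 244 (mod 919)
530^16 ≡ 244^2 = 59536 ≡ 720 (mod 919)
530^32 ≡ 720^2 = 518400 ≡ 84 (mod 919)
530^64 ≡ 84^2 = 7056 ≡ 623 (mod 919)
530^128 ≡ 623^2 = 388129 ≡ 311 (mod 919)
530^210 = 530^128 × 530^64 × 530^16 × 530^2 ≡ 311 × 623 × 720 × 605 (mod 919).
Accumulate the product:
311 × 623 = 193753 ≡ 763
763 × 720 = 549360 ≡ 717
717 × 605 = 433785 ≡ 17

17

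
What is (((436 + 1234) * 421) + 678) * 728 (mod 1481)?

436 + 1234 = 1670 ≡ 189 (mod 1481)
189 * 421 = 79569 ≡ 1076 (mod 1481)
1076 + 678 = 1754 ≡ 273 (mod 1481)
273 * 728 = 198744 ≡ 290 (mod 1481)

290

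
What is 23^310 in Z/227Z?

By square-and-multiply:
310 in binary is 100110110, i.e. 310 = 256 + 32 + 16 + 4 + 2.
23^1 ≡ 23 (mod 227)
23^2 ≡ 23^2 = 529 ≡ 75 (mod 227)
23^4 ≡ 75^2 = 5625 ≡ 177 (mod 227)
23^8 ≡ 177^2 = 31329 ≡ 3 (mod 227)
23^16 ≡ 3^2 = 9 (mod 227)
23^32 ≡ 9^2 = 81 (mod 227)
23^64 ≡ 81^2 = 6561 ≡ 205 (mod 227)
23^128 ≡ 205^2 = 42025 ≡ 30 (mod 227)
23^256 ≡ 30^2 = 900 ≡ 219 (mod 227)
23^310 = 23^256 * 23^32 * 23^16 * 23^4 * 23^2 ≡ 219 * 81 * 9 * 177 * 75 (mod 227).
Accumulate the product:
219 * 81 = 17739 ≡ 33
33 * 9 = 297 ≡ 70
70 * 177 = 12390 ≡ 132
132 * 75 = 9900 ≡ 139

139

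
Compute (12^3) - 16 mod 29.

(12)^3 ≡ 17 (mod 29)
17 - 16 = 1

1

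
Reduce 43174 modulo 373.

43174 = 115*373 + 279, so 43174 ≡ 279 (mod 373).

279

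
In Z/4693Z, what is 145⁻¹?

3010

Run the extended Euclidean algorithm:
4693 = 32×145 + 53
145 = 2×53 + 39
53 = 1×39 + 14
39 = 2×14 + 11
14 = 1×11 + 3
11 = 3×3 + 2
3 = 1×2 + 1
2 = 2×1 + 0
gcd(145, 4693) = 1, so the inverse exists.
Back-substitute for 1:
1 = 1×3 − 1×2
  = −1×11 + 4×3
  = 4×14 − 5×11
  = −5×39 + 14×14
  = 14×53 − 19×39
  = −19×145 + 52×53
  = 52×4693 − 1683×145
So 145⁻¹ ≡ −1683 ≡ 3010 (mod 4693).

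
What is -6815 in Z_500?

185

-6815 = -14*500 + 185, so -6815 ≡ 185 (mod 500).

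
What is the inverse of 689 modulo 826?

Apply the Euclidean algorithm and back-substitute:
826 = 1×689 + 137
689 = 5×137 + 4
137 = 34×4 + 1
4 = 4×1 + 0
gcd(689, 826) = 1, so the inverse exists.
Back-substitute for 1:
1 = 1×137 − 34×4
  = −34×689 + 171×137
  = 171×826 − 205×689
So 689⁻¹ ≡ −205 ≡ 621 (mod 826).

621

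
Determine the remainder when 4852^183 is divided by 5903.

Compute successive squares:
183 in binary is 10110111, i.e. 183 = 128 + 32 + 16 + 4 + 2 + 1.
4852^1 ≡ 4852 (mod 5903)
4852^2 ≡ 4852^2 = 23541904 ≡ 740 (mod 5903)
4852^4 ≡ 740^2 = 547600 ≡ 4524 (mod 5903)
4852^8 ≡ 4524^2 = 20466576 ≡ 875 (mod 5903)
4852^16 ≡ 875^2 = 765625 ≡ 4138 (mod 5903)
4852^32 ≡ 4138^2 = 17123044 ≡ 4344 (mod 5903)
4852^64 ≡ 4344^2 = 18870336 ≡ 4348 (mod 5903)
4852^128 ≡ 4348^2 = 18905104 ≡ 3698 (mod 5903)
4852^183 = 4852^128 · 4852^32 · 4852^16 · 4852^4 · 4852^2 · 4852^1 ≡ 3698 · 4344 · 4138 · 4524 · 740 · 4852 (mod 5903).
Accumulate the product:
3698 · 4344 = 16064112 ≡ 2049
2049 · 4138 = 8478762 ≡ 2054
2054 · 4524 = 9292296 ≡ 974
974 · 740 = 720760 ≡ 594
594 · 4852 = 2882088 ≡ 1424

1424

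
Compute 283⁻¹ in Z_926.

481

Run the extended Euclidean algorithm:
926 = 3·283 + 77
283 = 3·77 + 52
77 = 1·52 + 25
52 = 2·25 + 2
25 = 12·2 + 1
2 = 2·1 + 0
gcd(283, 926) = 1, so the inverse exists.
Back-substitute for 1:
1 = 1·25 − 12·2
  = −12·52 + 25·25
  = 25·77 − 37·52
  = −37·283 + 136·77
  = 136·926 − 445·283
So 283⁻¹ ≡ −445 ≡ 481 (mod 926).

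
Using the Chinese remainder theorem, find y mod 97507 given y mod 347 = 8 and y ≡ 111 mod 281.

347⁻¹ mod 281: 347·132 ≡ 1 (mod 281), so 347⁻¹ ≡ 132.
y = 8 + 347·((111 − 8)·132 mod 281) = 8 + 347·108 = 37484.
Check: 37484 mod 347 = 8, 37484 mod 281 = 111. ✓

37484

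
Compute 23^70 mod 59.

5

23^1 ≡ 23 (mod 59)
23^2 ≡ 23^2 = 529 ≡ 57 (mod 59)
23^4 ≡ 57^2 = 3249 ≡ 4 (mod 59)
23^8 ≡ 4^2 = 16 (mod 59)
23^16 ≡ 16^2 = 256 ≡ 20 (mod 59)
23^32 ≡ 20^2 = 400 ≡ 46 (mod 59)
23^64 ≡ 46^2 = 2116 ≡ 51 (mod 59)
23^70 = 23^64 * 23^4 * 23^2 ≡ 51 * 4 * 57 (mod 59).
Accumulate the product:
51 * 4 = 204 ≡ 27
27 * 57 = 1539 ≡ 5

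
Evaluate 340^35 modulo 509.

By square-and-multiply:
35 in binary is 100011, i.e. 35 = 32 + 2 + 1.
340^1 ≡ 340 (mod 509)
340^2 ≡ 340^2 = 115600 ≡ 57 (mod 509)
340^4 ≡ 57^2 = 3249 ≡ 195 (mod 509)
340^8 ≡ 195^2 = 38025 ≡ 359 (mod 509)
340^16 ≡ 359^2 = 128881 ≡ 104 (mod 509)
340^32 ≡ 104^2 = 10816 ≡ 127 (mod 509)
340^35 = 340^32 · 340^2 · 340^1 ≡ 127 · 57 · 340 (mod 509).
Accumulate the product:
127 · 57 = 7239 ≡ 113
113 · 340 = 38420 ≡ 245

245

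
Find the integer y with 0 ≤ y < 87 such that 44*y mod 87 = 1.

Run the extended Euclidean algorithm:
87 = 1·44 + 43
44 = 1·43 + 1
43 = 43·1 + 0
gcd(44, 87) = 1, so the inverse exists.
Back-substitute for 1:
1 = 1·44 − 1·43
  = −1·87 + 2·44
So 44⁻¹ ≡ 2 (mod 87).

2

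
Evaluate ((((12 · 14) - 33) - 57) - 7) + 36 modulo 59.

12 · 14 = 168 ≡ 50 (mod 59)
50 - 33 = 17
17 - 57 = -40 ≡ 19 (mod 59)
19 - 7 = 12
12 + 36 = 48

48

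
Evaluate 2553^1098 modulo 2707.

1986

1098 in binary is 10001001010, i.e. 1098 = 1024 + 64 + 8 + 2.
2553^1 ≡ 2553 (mod 2707)
2553^2 ≡ 2553^2 = 6517809 ≡ 2060 (mod 2707)
2553^4 ≡ 2060^2 = 4243600 ≡ 1731 (mod 2707)
2553^8 ≡ 1731^2 = 2996361 ≡ 2419 (mod 2707)
2553^16 ≡ 2419^2 = 5851561 ≡ 1734 (mod 2707)
2553^32 ≡ 1734^2 = 3006756 ≡ 1986 (mod 2707)
2553^64 ≡ 1986^2 = 3944196 ≡ 97 (mod 2707)
2553^128 ≡ 97^2 = 9409 ≡ 1288 (mod 2707)
2553^256 ≡ 1288^2 = 1658944 ≡ 2260 (mod 2707)
2553^512 ≡ 2260^2 = 5107600 ≡ 2198 (mod 2707)
2553^1024 ≡ 2198^2 = 4831204 ≡ 1916 (mod 2707)
2553^1098 = 2553^1024 × 2553^64 × 2553^8 × 2553^2 ≡ 1916 × 97 × 2419 × 2060 (mod 2707).
Accumulate the product:
1916 × 97 = 185852 ≡ 1776
1776 × 2419 = 4296144 ≡ 135
135 × 2060 = 278100 ≡ 1986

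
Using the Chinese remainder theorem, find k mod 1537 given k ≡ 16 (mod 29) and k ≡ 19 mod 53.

973

29⁻¹ mod 53: 29·11 ≡ 1 (mod 53), so 29⁻¹ ≡ 11.
k = 16 + 29·((19 − 16)·11 mod 53) = 16 + 29·33 = 973.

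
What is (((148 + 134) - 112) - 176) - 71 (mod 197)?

120

148 + 134 = 282 ≡ 85 (mod 197)
85 - 112 = -27 ≡ 170 (mod 197)
170 - 176 = -6 ≡ 191 (mod 197)
191 - 71 = 120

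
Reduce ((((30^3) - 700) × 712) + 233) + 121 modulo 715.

104

(30)^3 ≡ 545 (mod 715)
545 - 700 = -155 ≡ 560 (mod 715)
560 × 712 = 398720 ≡ 465 (mod 715)
465 + 233 = 698
698 + 121 = 819 ≡ 104 (mod 715)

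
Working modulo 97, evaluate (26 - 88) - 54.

78

26 - 88 = -62 ≡ 35 (mod 97)
35 - 54 = -19 ≡ 78 (mod 97)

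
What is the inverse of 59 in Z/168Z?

Apply the Euclidean algorithm and back-substitute:
168 = 2·59 + 50
59 = 1·50 + 9
50 = 5·9 + 5
9 = 1·5 + 4
5 = 1·4 + 1
4 = 4·1 + 0
gcd(59, 168) = 1, so the inverse exists.
Bézout: 1 = 13·168 − 37·59.
So 59⁻¹ ≡ −37 ≡ 131 (mod 168).

131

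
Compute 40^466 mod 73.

61

40^1 ≡ 40 (mod 73)
40^2 ≡ 40^2 = 1600 ≡ 67 (mod 73)
40^4 ≡ 67^2 = 4489 ≡ 36 (mod 73)
40^8 ≡ 36^2 = 1296 ≡ 55 (mod 73)
40^16 ≡ 55^2 = 3025 ≡ 32 (mod 73)
40^32 ≡ 32^2 = 1024 ≡ 2 (mod 73)
40^64 ≡ 2^2 = 4 (mod 73)
40^128 ≡ 4^2 = 16 (mod 73)
40^256 ≡ 16^2 = 256 ≡ 37 (mod 73)
40^466 = 40^256 * 40^128 * 40^64 * 40^16 * 40^2 ≡ 37 * 16 * 4 * 32 * 67 (mod 73).
Accumulate the product:
37 * 16 = 592 ≡ 8
8 * 4 = 32
32 * 32 = 1024 ≡ 2
2 * 67 = 134 ≡ 61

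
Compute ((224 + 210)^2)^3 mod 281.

224 + 210 = 434 ≡ 153 (mod 281)
(153)^2 ≡ 86 (mod 281)
(86)^3 ≡ 153 (mod 281)

153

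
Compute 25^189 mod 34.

9

By square-and-multiply:
189 in binary is 10111101, i.e. 189 = 128 + 32 + 16 + 8 + 4 + 1.
25^1 ≡ 25 (mod 34)
25^2 ≡ 25^2 = 625 ≡ 13 (mod 34)
25^4 ≡ 13^2 = 169 ≡ 33 (mod 34)
25^8 ≡ 33^2 = 1089 ≡ 1 (mod 34)
25^16 ≡ 1^2 = 1 (mod 34)
25^32 ≡ 1^2 = 1 (mod 34)
25^64 ≡ 1^2 = 1 (mod 34)
25^128 ≡ 1^2 = 1 (mod 34)
25^189 = 25^128 × 25^32 × 25^16 × 25^8 × 25^4 × 25^1 ≡ 1 × 1 × 1 × 1 × 33 × 25 (mod 34).
Accumulate the product:
1 × 1 = 1
1 × 1 = 1
1 × 1 = 1
1 × 33 = 33
33 × 25 = 825 ≡ 9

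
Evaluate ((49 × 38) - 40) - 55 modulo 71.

49 × 38 = 1862 ≡ 16 (mod 71)
16 - 40 = -24 ≡ 47 (mod 71)
47 - 55 = -8 ≡ 63 (mod 71)

63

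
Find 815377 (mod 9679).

815377 = 84·9679 + 2341, so 815377 ≡ 2341 (mod 9679).

2341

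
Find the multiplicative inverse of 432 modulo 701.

Apply the Euclidean algorithm and back-substitute:
701 = 1·432 + 269
432 = 1·269 + 163
269 = 1·163 + 106
163 = 1·106 + 57
106 = 1·57 + 49
57 = 1·49 + 8
49 = 6·8 + 1
8 = 8·1 + 0
gcd(432, 701) = 1, so the inverse exists.
Back-substitute for 1:
1 = 1·49 − 6·8
  = −6·57 + 7·49
  = 7·106 − 13·57
  = −13·163 + 20·106
  = 20·269 − 33·163
  = −33·432 + 53·269
  = 53·701 − 86·432
So 432⁻¹ ≡ −86 ≡ 615 (mod 701).

615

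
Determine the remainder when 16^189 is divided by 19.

Using repeated squaring:
189 in binary is 10111101, i.e. 189 = 128 + 32 + 16 + 8 + 4 + 1.
16^1 ≡ 16 (mod 19)
16^2 ≡ 16^2 = 256 ≡ 9 (mod 19)
16^4 ≡ 9^2 = 81 ≡ 5 (mod 19)
16^8 ≡ 5^2 = 25 ≡ 6 (mod 19)
16^16 ≡ 6^2 = 36 ≡ 17 (mod 19)
16^32 ≡ 17^2 = 289 ≡ 4 (mod 19)
16^64 ≡ 4^2 = 16 (mod 19)
16^128 ≡ 16^2 = 256 ≡ 9 (mod 19)
16^189 = 16^128 × 16^32 × 16^16 × 16^8 × 16^4 × 16^1 ≡ 9 × 4 × 17 × 6 × 5 × 16 (mod 19).
Accumulate the product:
9 × 4 = 36 ≡ 17
17 × 17 = 289 ≡ 4
4 × 6 = 24 ≡ 5
5 × 5 = 25 ≡ 6
6 × 16 = 96 ≡ 1

1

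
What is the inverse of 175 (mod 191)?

179

Run the extended Euclidean algorithm:
191 = 1×175 + 16
175 = 10×16 + 15
16 = 1×15 + 1
15 = 15×1 + 0
gcd(175, 191) = 1, so the inverse exists.
Bézout: 1 = 11×191 − 12×175.
So 175⁻¹ ≡ −12 ≡ 179 (mod 191).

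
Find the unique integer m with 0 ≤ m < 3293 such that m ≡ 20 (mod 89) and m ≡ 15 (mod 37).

1088

89⁻¹ mod 37: 89·5 ≡ 1 (mod 37), so 89⁻¹ ≡ 5.
m = 20 + 89·((15 − 20)·5 mod 37) = 20 + 89·12 = 1088.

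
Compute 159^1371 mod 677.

Compute successive squares:
1371 in binary is 10101011011, i.e. 1371 = 1024 + 256 + 64 + 16 + 8 + 2 + 1.
159^1 ≡ 159 (mod 677)
159^2 ≡ 159^2 = 25281 ≡ 232 (mod 677)
159^4 ≡ 232^2 = 53824 ≡ 341 (mod 677)
159^8 ≡ 341^2 = 116281 ≡ 514 (mod 677)
159^16 ≡ 514^2 = 264196 ≡ 166 (mod 677)
159^32 ≡ 166^2 = 27556 ≡ 476 (mod 677)
159^64 ≡ 476^2 = 226576 ≡ 458 (mod 677)
159^128 ≡ 458^2 = 209764 ≡ 571 (mod 677)
159^256 ≡ 571^2 = 326041 ≡ 404 (mod 677)
159^512 ≡ 404^2 = 163216 ≡ 59 (mod 677)
159^1024 ≡ 59^2 = 3481 ≡ 96 (mod 677)
159^1371 = 159^1024 · 159^256 · 159^64 · 159^16 · 159^8 · 159^2 · 159^1 ≡ 96 · 404 · 458 · 166 · 514 · 232 · 159 (mod 677).
Accumulate the product:
96 · 404 = 38784 ≡ 195
195 · 458 = 89310 ≡ 623
623 · 166 = 103418 ≡ 514
514 · 514 = 264196 ≡ 166
166 · 232 = 38512 ≡ 600
600 · 159 = 95400 ≡ 620

620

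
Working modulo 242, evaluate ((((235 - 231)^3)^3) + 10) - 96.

214

235 - 231 = 4
(4)^3 ≡ 64 (mod 242)
(64)^3 ≡ 58 (mod 242)
58 + 10 = 68
68 - 96 = -28 ≡ 214 (mod 242)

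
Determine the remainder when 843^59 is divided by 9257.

7866

59 in binary is 111011, i.e. 59 = 32 + 16 + 8 + 2 + 1.
843^1 ≡ 843 (mod 9257)
843^2 ≡ 843^2 = 710649 ≡ 7117 (mod 9257)
843^4 ≡ 7117^2 = 50651689 ≡ 6642 (mod 9257)
843^8 ≡ 6642^2 = 44116164 ≡ 6559 (mod 9257)
843^16 ≡ 6559^2 = 43020481 ≡ 3202 (mod 9257)
843^32 ≡ 3202^2 = 10252804 ≡ 5305 (mod 9257)
843^59 = 843^32 * 843^16 * 843^8 * 843^2 * 843^1 ≡ 5305 * 3202 * 6559 * 7117 * 843 (mod 9257).
Accumulate the product:
5305 * 3202 = 16986610 ≡ 15
15 * 6559 = 98385 ≡ 5815
5815 * 7117 = 41385355 ≡ 6565
6565 * 843 = 5534295 ≡ 7866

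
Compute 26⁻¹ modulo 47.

38

Apply the Euclidean algorithm and back-substitute:
47 = 1*26 + 21
26 = 1*21 + 5
21 = 4*5 + 1
5 = 5*1 + 0
gcd(26, 47) = 1, so the inverse exists.
Back-substitute for 1:
1 = 1*21 − 4*5
  = −4*26 + 5*21
  = 5*47 − 9*26
So 26⁻¹ ≡ −9 ≡ 38 (mod 47).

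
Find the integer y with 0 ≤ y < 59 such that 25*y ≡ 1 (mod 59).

Apply the Euclidean algorithm and back-substitute:
59 = 2×25 + 9
25 = 2×9 + 7
9 = 1×7 + 2
7 = 3×2 + 1
2 = 2×1 + 0
gcd(25, 59) = 1, so the inverse exists.
Bézout: 1 = −11×59 + 26×25.
So 25⁻¹ ≡ 26 (mod 59).

26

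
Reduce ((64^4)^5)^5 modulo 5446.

820

(64)^4 ≡ 3536 (mod 5446)
(3536)^5 ≡ 4152 (mod 5446)
(4152)^5 ≡ 820 (mod 5446)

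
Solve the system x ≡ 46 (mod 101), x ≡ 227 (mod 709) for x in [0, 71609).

101⁻¹ mod 709: 101·351 ≡ 1 (mod 709), so 101⁻¹ ≡ 351.
x = 46 + 101·((227 − 46)·351 mod 709) = 46 + 101·430 = 43476.

43476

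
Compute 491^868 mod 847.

Using repeated squaring:
868 in binary is 1101100100, i.e. 868 = 512 + 256 + 64 + 32 + 4.
491^1 ≡ 491 (mod 847)
491^2 ≡ 491^2 = 241081 ≡ 533 (mod 847)
491^4 ≡ 533^2 = 284089 ≡ 344 (mod 847)
491^8 ≡ 344^2 = 118336 ≡ 603 (mod 847)
491^16 ≡ 603^2 = 363609 ≡ 246 (mod 847)
491^32 ≡ 246^2 = 60516 ≡ 379 (mod 847)
491^64 ≡ 379^2 = 143641 ≡ 498 (mod 847)
491^128 ≡ 498^2 = 248004 ≡ 680 (mod 847)
491^256 ≡ 680^2 = 462400 ≡ 785 (mod 847)
491^512 ≡ 785^2 = 616225 ≡ 456 (mod 847)
491^868 = 491^512 × 491^256 × 491^64 × 491^32 × 491^4 ≡ 456 × 785 × 498 × 379 × 344 (mod 847).
Accumulate the product:
456 × 785 = 357960 ≡ 526
526 × 498 = 261948 ≡ 225
225 × 379 = 85275 ≡ 575
575 × 344 = 197800 ≡ 449

449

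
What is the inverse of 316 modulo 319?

Run the extended Euclidean algorithm:
319 = 1×316 + 3
316 = 105×3 + 1
3 = 3×1 + 0
gcd(316, 319) = 1, so the inverse exists.
Back-substitute for 1:
1 = 1×316 − 105×3
  = −105×319 + 106×316
So 316⁻¹ ≡ 106 (mod 319).

106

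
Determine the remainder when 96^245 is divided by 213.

245 in binary is 11110101, i.e. 245 = 128 + 64 + 32 + 16 + 4 + 1.
96^1 ≡ 96 (mod 213)
96^2 ≡ 96^2 = 9216 ≡ 57 (mod 213)
96^4 ≡ 57^2 = 3249 ≡ 54 (mod 213)
96^8 ≡ 54^2 = 2916 ≡ 147 (mod 213)
96^16 ≡ 147^2 = 21609 ≡ 96 (mod 213)
96^32 ≡ 96^2 = 9216 ≡ 57 (mod 213)
96^64 ≡ 57^2 = 3249 ≡ 54 (mod 213)
96^128 ≡ 54^2 = 2916 ≡ 147 (mod 213)
96^245 = 96^128 × 96^64 × 96^32 × 96^16 × 96^4 × 96^1 ≡ 147 × 54 × 57 × 96 × 54 × 96 (mod 213).
Accumulate the product:
147 × 54 = 7938 ≡ 57
57 × 57 = 3249 ≡ 54
54 × 96 = 5184 ≡ 72
72 × 54 = 3888 ≡ 54
54 × 96 = 5184 ≡ 72

72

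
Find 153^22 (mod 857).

822

22 in binary is 10110, i.e. 22 = 16 + 4 + 2.
153^1 ≡ 153 (mod 857)
153^2 ≡ 153^2 = 23409 ≡ 270 (mod 857)
153^4 ≡ 270^2 = 72900 ≡ 55 (mod 857)
153^8 ≡ 55^2 = 3025 ≡ 454 (mod 857)
153^16 ≡ 454^2 = 206116 ≡ 436 (mod 857)
153^22 = 153^16 × 153^4 × 153^2 ≡ 436 × 55 × 270 (mod 857).
Accumulate the product:
436 × 55 = 23980 ≡ 841
841 × 270 = 227070 ≡ 822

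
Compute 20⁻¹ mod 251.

251 = 12*20 + 11
20 = 1*11 + 9
11 = 1*9 + 2
9 = 4*2 + 1
2 = 2*1 + 0
gcd(20, 251) = 1, so the inverse exists.
Back-substitute for 1:
1 = 1*9 − 4*2
  = −4*11 + 5*9
  = 5*20 − 9*11
  = −9*251 + 113*20
So 20⁻¹ ≡ 113 (mod 251).

113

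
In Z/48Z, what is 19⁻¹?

Run the extended Euclidean algorithm:
48 = 2·19 + 10
19 = 1·10 + 9
10 = 1·9 + 1
9 = 9·1 + 0
gcd(19, 48) = 1, so the inverse exists.
Bézout: 1 = 2·48 − 5·19.
So 19⁻¹ ≡ −5 ≡ 43 (mod 48).

43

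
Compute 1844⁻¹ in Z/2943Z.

557

Apply the Euclidean algorithm and back-substitute:
2943 = 1·1844 + 1099
1844 = 1·1099 + 745
1099 = 1·745 + 354
745 = 2·354 + 37
354 = 9·37 + 21
37 = 1·21 + 16
21 = 1·16 + 5
16 = 3·5 + 1
5 = 5·1 + 0
gcd(1844, 2943) = 1, so the inverse exists.
Back-substitute for 1:
1 = 1·16 − 3·5
  = −3·21 + 4·16
  = 4·37 − 7·21
  = −7·354 + 67·37
  = 67·745 − 141·354
  = −141·1099 + 208·745
  = 208·1844 − 349·1099
  = −349·2943 + 557·1844
So 1844⁻¹ ≡ 557 (mod 2943).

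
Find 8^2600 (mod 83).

28

2600 in binary is 101000101000, i.e. 2600 = 2048 + 512 + 32 + 8.
8^1 ≡ 8 (mod 83)
8^2 ≡ 8^2 = 64 (mod 83)
8^4 ≡ 64^2 = 4096 ≡ 29 (mod 83)
8^8 ≡ 29^2 = 841 ≡ 11 (mod 83)
8^16 ≡ 11^2 = 121 ≡ 38 (mod 83)
8^32 ≡ 38^2 = 1444 ≡ 33 (mod 83)
8^64 ≡ 33^2 = 1089 ≡ 10 (mod 83)
8^128 ≡ 10^2 = 100 ≡ 17 (mod 83)
8^256 ≡ 17^2 = 289 ≡ 40 (mod 83)
8^512 ≡ 40^2 = 1600 ≡ 23 (mod 83)
8^1024 ≡ 23^2 = 529 ≡ 31 (mod 83)
8^2048 ≡ 31^2 = 961 ≡ 48 (mod 83)
8^2600 = 8^2048 × 8^512 × 8^32 × 8^8 ≡ 48 × 23 × 33 × 11 (mod 83).
Accumulate the product:
48 × 23 = 1104 ≡ 25
25 × 33 = 825 ≡ 78
78 × 11 = 858 ≡ 28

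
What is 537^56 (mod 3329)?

1167

537^1 ≡ 537 (mod 3329)
537^2 ≡ 537^2 = 288369 ≡ 2075 (mod 3329)
537^4 ≡ 2075^2 = 4305625 ≡ 1228 (mod 3329)
537^8 ≡ 1228^2 = 1507984 ≡ 3276 (mod 3329)
537^16 ≡ 3276^2 = 10732176 ≡ 2809 (mod 3329)
537^32 ≡ 2809^2 = 7890481 ≡ 751 (mod 3329)
537^56 = 537^32 * 537^16 * 537^8 ≡ 751 * 2809 * 3276 (mod 3329).
Accumulate the product:
751 * 2809 = 2109559 ≡ 2302
2302 * 3276 = 7541352 ≡ 1167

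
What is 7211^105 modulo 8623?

Using repeated squaring:
105 in binary is 1101001, i.e. 105 = 64 + 32 + 8 + 1.
7211^1 ≡ 7211 (mod 8623)
7211^2 ≡ 7211^2 = 51998521 ≡ 1831 (mod 8623)
7211^4 ≡ 1831^2 = 3352561 ≡ 6837 (mod 8623)
7211^8 ≡ 6837^2 = 46744569 ≡ 7909 (mod 8623)
7211^16 ≡ 7909^2 = 62552281 ≡ 1039 (mod 8623)
7211^32 ≡ 1039^2 = 1079521 ≡ 1646 (mod 8623)
7211^64 ≡ 1646^2 = 2709316 ≡ 1694 (mod 8623)
7211^105 = 7211^64 · 7211^32 · 7211^8 · 7211^1 ≡ 1694 · 1646 · 7909 · 7211 (mod 8623).
Accumulate the product:
1694 · 1646 = 2788324 ≡ 3095
3095 · 7909 = 24478355 ≡ 6281
6281 · 7211 = 45292291 ≡ 4295

4295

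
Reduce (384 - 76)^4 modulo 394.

384 - 76 = 308
(308)^4 ≡ 220 (mod 394)

220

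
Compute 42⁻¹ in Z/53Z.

53 = 1×42 + 11
42 = 3×11 + 9
11 = 1×9 + 2
9 = 4×2 + 1
2 = 2×1 + 0
gcd(42, 53) = 1, so the inverse exists.
Back-substitute for 1:
1 = 1×9 − 4×2
  = −4×11 + 5×9
  = 5×42 − 19×11
  = −19×53 + 24×42
So 42⁻¹ ≡ 24 (mod 53).

24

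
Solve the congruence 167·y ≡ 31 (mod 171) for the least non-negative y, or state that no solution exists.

gcd(167, 171) = 1, so a unique solution mod 171 exists.
167⁻¹ ≡ 128 (mod 171).
y ≡ 128·31 ≡ 35 (mod 171).

35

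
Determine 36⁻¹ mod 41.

8

Run the extended Euclidean algorithm:
41 = 1·36 + 5
36 = 7·5 + 1
5 = 5·1 + 0
gcd(36, 41) = 1, so the inverse exists.
Back-substitute for 1:
1 = 1·36 − 7·5
  = −7·41 + 8·36
So 36⁻¹ ≡ 8 (mod 41).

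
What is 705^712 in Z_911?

Compute successive squares:
712 in binary is 1011001000, i.e. 712 = 512 + 128 + 64 + 8.
705^1 ≡ 705 (mod 911)
705^2 ≡ 705^2 = 497025 ≡ 530 (mod 911)
705^4 ≡ 530^2 = 280900 ≡ 312 (mod 911)
705^8 ≡ 312^2 = 97344 ≡ 778 (mod 911)
705^16 ≡ 778^2 = 605284 ≡ 380 (mod 911)
705^32 ≡ 380^2 = 144400 ≡ 462 (mod 911)
705^64 ≡ 462^2 = 213444 ≡ 270 (mod 911)
705^128 ≡ 270^2 = 72900 ≡ 20 (mod 911)
705^256 ≡ 20^2 = 400 (mod 911)
705^512 ≡ 400^2 = 160000 ≡ 575 (mod 911)
705^712 = 705^512 * 705^128 * 705^64 * 705^8 ≡ 575 * 20 * 270 * 778 (mod 911).
Accumulate the product:
575 * 20 = 11500 ≡ 568
568 * 270 = 153360 ≡ 312
312 * 778 = 242736 ≡ 410

410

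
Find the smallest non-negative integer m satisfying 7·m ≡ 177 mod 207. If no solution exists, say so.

114

gcd(7, 207) = 1, so a unique solution mod 207 exists.
7⁻¹ ≡ 148 (mod 207).
m ≡ 148·177 ≡ 114 (mod 207).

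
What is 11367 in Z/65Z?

11367 = 174×65 + 57, so 11367 ≡ 57 (mod 65).

57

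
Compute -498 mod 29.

24

-498 = -18×29 + 24, so -498 ≡ 24 (mod 29).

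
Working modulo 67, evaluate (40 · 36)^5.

40 · 36 = 1440 ≡ 33 (mod 67)
(33)^5 ≡ 23 (mod 67)

23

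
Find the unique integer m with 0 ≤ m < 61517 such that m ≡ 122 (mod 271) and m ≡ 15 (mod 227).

12046

271⁻¹ mod 227: 271·129 ≡ 1 (mod 227), so 271⁻¹ ≡ 129.
m = 122 + 271·((15 − 122)·129 mod 227) = 122 + 271·44 = 12046.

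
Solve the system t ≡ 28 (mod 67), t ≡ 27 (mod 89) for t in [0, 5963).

5723

67⁻¹ mod 89: 67×4 ≡ 1 (mod 89), so 67⁻¹ ≡ 4.
t = 28 + 67×((27 − 28)×4 mod 89) = 28 + 67×85 = 5723.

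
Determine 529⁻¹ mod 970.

Apply the Euclidean algorithm and back-substitute:
970 = 1*529 + 441
529 = 1*441 + 88
441 = 5*88 + 1
88 = 88*1 + 0
gcd(529, 970) = 1, so the inverse exists.
Bézout: 1 = 6*970 − 11*529.
So 529⁻¹ ≡ −11 ≡ 959 (mod 970).

959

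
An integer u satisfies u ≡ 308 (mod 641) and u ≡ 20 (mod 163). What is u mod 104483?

26589

641⁻¹ mod 163: 641×74 ≡ 1 (mod 163), so 641⁻¹ ≡ 74.
u = 308 + 641×((20 − 308)×74 mod 163) = 308 + 641×41 = 26589.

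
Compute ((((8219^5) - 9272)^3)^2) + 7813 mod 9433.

(8219)^5 ≡ 5220 (mod 9433)
5220 - 9272 = -4052 ≡ 5381 (mod 9433)
(5381)^3 ≡ 2142 (mod 9433)
(2142)^2 ≡ 3726 (mod 9433)
3726 + 7813 = 11539 ≡ 2106 (mod 9433)

2106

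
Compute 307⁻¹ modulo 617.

Run the extended Euclidean algorithm:
617 = 2·307 + 3
307 = 102·3 + 1
3 = 3·1 + 0
gcd(307, 617) = 1, so the inverse exists.
Back-substitute for 1:
1 = 1·307 − 102·3
  = −102·617 + 205·307
So 307⁻¹ ≡ 205 (mod 617).

205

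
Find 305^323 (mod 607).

280

Using repeated squaring:
305^1 ≡ 305 (mod 607)
305^2 ≡ 305^2 = 93025 ≡ 154 (mod 607)
305^4 ≡ 154^2 = 23716 ≡ 43 (mod 607)
305^8 ≡ 43^2 = 1849 ≡ 28 (mod 607)
305^16 ≡ 28^2 = 784 ≡ 177 (mod 607)
305^32 ≡ 177^2 = 31329 ≡ 372 (mod 607)
305^64 ≡ 372^2 = 138384 ≡ 595 (mod 607)
305^128 ≡ 595^2 = 354025 ≡ 144 (mod 607)
305^256 ≡ 144^2 = 20736 ≡ 98 (mod 607)
305^323 = 305^256 · 305^64 · 305^2 · 305^1 ≡ 98 · 595 · 154 · 305 (mod 607).
Accumulate the product:
98 · 595 = 58310 ≡ 38
38 · 154 = 5852 ≡ 389
389 · 305 = 118645 ≡ 280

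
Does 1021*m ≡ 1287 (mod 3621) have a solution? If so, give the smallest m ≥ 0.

gcd(1021, 3621) = 1, so a unique solution mod 3621 exists.
1021⁻¹ ≡ 3316 (mod 3621).
m ≡ 3316*1287 ≡ 2154 (mod 3621).

2154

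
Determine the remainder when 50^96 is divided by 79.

96 in binary is 1100000, i.e. 96 = 64 + 32.
50^1 ≡ 50 (mod 79)
50^2 ≡ 50^2 = 2500 ≡ 51 (mod 79)
50^4 ≡ 51^2 = 2601 ≡ 73 (mod 79)
50^8 ≡ 73^2 = 5329 ≡ 36 (mod 79)
50^16 ≡ 36^2 = 1296 ≡ 32 (mod 79)
50^32 ≡ 32^2 = 1024 ≡ 76 (mod 79)
50^64 ≡ 76^2 = 5776 ≡ 9 (mod 79)
50^96 = 50^64 * 50^32 ≡ 9 * 76 (mod 79).
9 * 76 = 684 ≡ 52 (mod 79).

52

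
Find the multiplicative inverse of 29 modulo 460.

460 = 15×29 + 25
29 = 1×25 + 4
25 = 6×4 + 1
4 = 4×1 + 0
gcd(29, 460) = 1, so the inverse exists.
Bézout: 1 = 7×460 − 111×29.
So 29⁻¹ ≡ −111 ≡ 349 (mod 460).

349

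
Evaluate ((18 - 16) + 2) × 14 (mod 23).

10

18 - 16 = 2
2 + 2 = 4
4 × 14 = 56 ≡ 10 (mod 23)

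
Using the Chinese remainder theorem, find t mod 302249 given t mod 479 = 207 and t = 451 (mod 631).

7392

479⁻¹ mod 631: 479×494 ≡ 1 (mod 631), so 479⁻¹ ≡ 494.
t = 207 + 479×((451 − 207)×494 mod 631) = 207 + 479×15 = 7392.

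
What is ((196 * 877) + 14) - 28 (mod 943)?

196 * 877 = 171892 ≡ 266 (mod 943)
266 + 14 = 280
280 - 28 = 252

252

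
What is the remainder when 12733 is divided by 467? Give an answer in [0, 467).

124

12733 = 27*467 + 124, so 12733 ≡ 124 (mod 467).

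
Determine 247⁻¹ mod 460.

203

460 = 1·247 + 213
247 = 1·213 + 34
213 = 6·34 + 9
34 = 3·9 + 7
9 = 1·7 + 2
7 = 3·2 + 1
2 = 2·1 + 0
gcd(247, 460) = 1, so the inverse exists.
Bézout: 1 = −109·460 + 203·247.
So 247⁻¹ ≡ 203 (mod 460).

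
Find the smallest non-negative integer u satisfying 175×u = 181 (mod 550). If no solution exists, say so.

no solution

gcd(175, 550) = 25, and 25 does not divide 181.
So the congruence has no solution.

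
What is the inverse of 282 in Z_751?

253

By the extended Euclidean algorithm:
751 = 2·282 + 187
282 = 1·187 + 95
187 = 1·95 + 92
95 = 1·92 + 3
92 = 30·3 + 2
3 = 1·2 + 1
2 = 2·1 + 0
gcd(282, 751) = 1, so the inverse exists.
Back-substitute for 1:
1 = 1·3 − 1·2
  = −1·92 + 31·3
  = 31·95 − 32·92
  = −32·187 + 63·95
  = 63·282 − 95·187
  = −95·751 + 253·282
So 282⁻¹ ≡ 253 (mod 751).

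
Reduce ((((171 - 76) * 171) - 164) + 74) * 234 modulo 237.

171 - 76 = 95
95 * 171 = 16245 ≡ 129 (mod 237)
129 - 164 = -35 ≡ 202 (mod 237)
202 + 74 = 276 ≡ 39 (mod 237)
39 * 234 = 9126 ≡ 120 (mod 237)

120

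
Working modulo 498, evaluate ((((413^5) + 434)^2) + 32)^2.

(413)^5 ≡ 383 (mod 498)
383 + 434 = 817 ≡ 319 (mod 498)
(319)^2 ≡ 169 (mod 498)
169 + 32 = 201
(201)^2 ≡ 63 (mod 498)

63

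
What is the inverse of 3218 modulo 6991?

4182

Apply the Euclidean algorithm and back-substitute:
6991 = 2×3218 + 555
3218 = 5×555 + 443
555 = 1×443 + 112
443 = 3×112 + 107
112 = 1×107 + 5
107 = 21×5 + 2
5 = 2×2 + 1
2 = 2×1 + 0
gcd(3218, 6991) = 1, so the inverse exists.
Bézout: 1 = 1293×6991 − 2809×3218.
So 3218⁻¹ ≡ −2809 ≡ 4182 (mod 6991).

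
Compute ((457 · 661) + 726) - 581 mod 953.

457 · 661 = 302077 ≡ 929 (mod 953)
929 + 726 = 1655 ≡ 702 (mod 953)
702 - 581 = 121

121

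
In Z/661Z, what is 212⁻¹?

608

By the extended Euclidean algorithm:
661 = 3·212 + 25
212 = 8·25 + 12
25 = 2·12 + 1
12 = 12·1 + 0
gcd(212, 661) = 1, so the inverse exists.
Back-substitute for 1:
1 = 1·25 − 2·12
  = −2·212 + 17·25
  = 17·661 − 53·212
So 212⁻¹ ≡ −53 ≡ 608 (mod 661).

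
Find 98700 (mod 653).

98700 = 151×653 + 97, so 98700 ≡ 97 (mod 653).

97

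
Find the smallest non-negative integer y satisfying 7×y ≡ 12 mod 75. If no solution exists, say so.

66

gcd(7, 75) = 1, so a unique solution mod 75 exists.
7⁻¹ ≡ 43 (mod 75).
y ≡ 43×12 ≡ 66 (mod 75).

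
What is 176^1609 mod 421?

335

By square-and-multiply:
176^1 ≡ 176 (mod 421)
176^2 ≡ 176^2 = 30976 ≡ 243 (mod 421)
176^4 ≡ 243^2 = 59049 ≡ 109 (mod 421)
176^8 ≡ 109^2 = 11881 ≡ 93 (mod 421)
176^16 ≡ 93^2 = 8649 ≡ 229 (mod 421)
176^32 ≡ 229^2 = 52441 ≡ 237 (mod 421)
176^64 ≡ 237^2 = 56169 ≡ 176 (mod 421)
176^128 ≡ 176^2 = 30976 ≡ 243 (mod 421)
176^256 ≡ 243^2 = 59049 ≡ 109 (mod 421)
176^512 ≡ 109^2 = 11881 ≡ 93 (mod 421)
176^1024 ≡ 93^2 = 8649 ≡ 229 (mod 421)
176^1609 = 176^1024 * 176^512 * 176^64 * 176^8 * 176^1 ≡ 229 * 93 * 176 * 93 * 176 (mod 421).
Accumulate the product:
229 * 93 = 21297 ≡ 247
247 * 176 = 43472 ≡ 109
109 * 93 = 10137 ≡ 33
33 * 176 = 5808 ≡ 335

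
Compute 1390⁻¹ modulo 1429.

916

1429 = 1×1390 + 39
1390 = 35×39 + 25
39 = 1×25 + 14
25 = 1×14 + 11
14 = 1×11 + 3
11 = 3×3 + 2
3 = 1×2 + 1
2 = 2×1 + 0
gcd(1390, 1429) = 1, so the inverse exists.
Back-substitute for 1:
1 = 1×3 − 1×2
  = −1×11 + 4×3
  = 4×14 − 5×11
  = −5×25 + 9×14
  = 9×39 − 14×25
  = −14×1390 + 499×39
  = 499×1429 − 513×1390
So 1390⁻¹ ≡ −513 ≡ 916 (mod 1429).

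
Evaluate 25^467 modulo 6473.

Compute successive squares:
467 in binary is 111010011, i.e. 467 = 256 + 128 + 64 + 16 + 2 + 1.
25^1 ≡ 25 (mod 6473)
25^2 ≡ 25^2 = 625 (mod 6473)
25^4 ≡ 625^2 = 390625 ≡ 2245 (mod 6473)
25^8 ≡ 2245^2 = 5040025 ≡ 4031 (mod 6473)
25^16 ≡ 4031^2 = 16248961 ≡ 1731 (mod 6473)
25^32 ≡ 1731^2 = 2996361 ≡ 5835 (mod 6473)
25^64 ≡ 5835^2 = 34047225 ≡ 5718 (mod 6473)
25^128 ≡ 5718^2 = 32695524 ≡ 401 (mod 6473)
25^256 ≡ 401^2 = 160801 ≡ 5449 (mod 6473)
25^467 = 25^256 × 25^128 × 25^64 × 25^16 × 25^2 × 25^1 ≡ 5449 × 401 × 5718 × 1731 × 625 × 25 (mod 6473).
Accumulate the product:
5449 × 401 = 2185049 ≡ 3648
3648 × 5718 = 20859264 ≡ 3258
3258 × 1731 = 5639598 ≡ 1615
1615 × 625 = 1009375 ≡ 6060
6060 × 25 = 151500 ≡ 2621

2621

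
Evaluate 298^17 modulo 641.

613

Compute successive squares:
17 in binary is 10001, i.e. 17 = 16 + 1.
298^1 ≡ 298 (mod 641)
298^2 ≡ 298^2 = 88804 ≡ 346 (mod 641)
298^4 ≡ 346^2 = 119716 ≡ 490 (mod 641)
298^8 ≡ 490^2 = 240100 ≡ 366 (mod 641)
298^16 ≡ 366^2 = 133956 ≡ 628 (mod 641)
298^17 = 298^16 × 298^1 ≡ 628 × 298 (mod 641).
628 × 298 = 187144 ≡ 613 (mod 641).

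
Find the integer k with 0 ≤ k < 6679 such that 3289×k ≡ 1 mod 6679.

2579

By the extended Euclidean algorithm:
6679 = 2×3289 + 101
3289 = 32×101 + 57
101 = 1×57 + 44
57 = 1×44 + 13
44 = 3×13 + 5
13 = 2×5 + 3
5 = 1×3 + 2
3 = 1×2 + 1
2 = 2×1 + 0
gcd(3289, 6679) = 1, so the inverse exists.
Back-substitute for 1:
1 = 1×3 − 1×2
  = −1×5 + 2×3
  = 2×13 − 5×5
  = −5×44 + 17×13
  = 17×57 − 22×44
  = −22×101 + 39×57
  = 39×3289 − 1270×101
  = −1270×6679 + 2579×3289
So 3289⁻¹ ≡ 2579 (mod 6679).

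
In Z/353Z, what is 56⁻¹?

By the extended Euclidean algorithm:
353 = 6·56 + 17
56 = 3·17 + 5
17 = 3·5 + 2
5 = 2·2 + 1
2 = 2·1 + 0
gcd(56, 353) = 1, so the inverse exists.
Bézout: 1 = −23·353 + 145·56.
So 56⁻¹ ≡ 145 (mod 353).

145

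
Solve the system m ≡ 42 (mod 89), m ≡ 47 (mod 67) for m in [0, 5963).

89⁻¹ mod 67: 89×64 ≡ 1 (mod 67), so 89⁻¹ ≡ 64.
m = 42 + 89×((47 − 42)×64 mod 67) = 42 + 89×52 = 4670.
Check: 4670 mod 89 = 42, 4670 mod 67 = 47. ✓

4670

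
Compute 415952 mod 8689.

7569

415952 = 47*8689 + 7569, so 415952 ≡ 7569 (mod 8689).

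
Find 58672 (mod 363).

229

58672 = 161*363 + 229, so 58672 ≡ 229 (mod 363).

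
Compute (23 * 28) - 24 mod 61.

10

23 * 28 = 644 ≡ 34 (mod 61)
34 - 24 = 10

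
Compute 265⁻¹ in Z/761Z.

Run the extended Euclidean algorithm:
761 = 2×265 + 231
265 = 1×231 + 34
231 = 6×34 + 27
34 = 1×27 + 7
27 = 3×7 + 6
7 = 1×6 + 1
6 = 6×1 + 0
gcd(265, 761) = 1, so the inverse exists.
Bézout: 1 = −39×761 + 112×265.
So 265⁻¹ ≡ 112 (mod 761).

112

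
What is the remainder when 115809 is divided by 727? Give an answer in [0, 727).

216

115809 = 159×727 + 216, so 115809 ≡ 216 (mod 727).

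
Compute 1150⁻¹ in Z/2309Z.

1026

By the extended Euclidean algorithm:
2309 = 2·1150 + 9
1150 = 127·9 + 7
9 = 1·7 + 2
7 = 3·2 + 1
2 = 2·1 + 0
gcd(1150, 2309) = 1, so the inverse exists.
Bézout: 1 = −511·2309 + 1026·1150.
So 1150⁻¹ ≡ 1026 (mod 2309).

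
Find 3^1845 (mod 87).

Compute successive squares:
1845 in binary is 11100110101, i.e. 1845 = 1024 + 512 + 256 + 32 + 16 + 4 + 1.
3^1 ≡ 3 (mod 87)
3^2 ≡ 3^2 = 9 (mod 87)
3^4 ≡ 9^2 = 81 (mod 87)
3^8 ≡ 81^2 = 6561 ≡ 36 (mod 87)
3^16 ≡ 36^2 = 1296 ≡ 78 (mod 87)
3^32 ≡ 78^2 = 6084 ≡ 81 (mod 87)
3^64 ≡ 81^2 = 6561 ≡ 36 (mod 87)
3^128 ≡ 36^2 = 1296 ≡ 78 (mod 87)
3^256 ≡ 78^2 = 6084 ≡ 81 (mod 87)
3^512 ≡ 81^2 = 6561 ≡ 36 (mod 87)
3^1024 ≡ 36^2 = 1296 ≡ 78 (mod 87)
3^1845 = 3^1024 × 3^512 × 3^256 × 3^32 × 3^16 × 3^4 × 3^1 ≡ 78 × 36 × 81 × 81 × 78 × 81 × 3 (mod 87).
Accumulate the product:
78 × 36 = 2808 ≡ 24
24 × 81 = 1944 ≡ 30
30 × 81 = 2430 ≡ 81
81 × 78 = 6318 ≡ 54
54 × 81 = 4374 ≡ 24
24 × 3 = 72

72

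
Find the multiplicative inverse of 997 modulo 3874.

Apply the Euclidean algorithm and back-substitute:
3874 = 3·997 + 883
997 = 1·883 + 114
883 = 7·114 + 85
114 = 1·85 + 29
85 = 2·29 + 27
29 = 1·27 + 2
27 = 13·2 + 1
2 = 2·1 + 0
gcd(997, 3874) = 1, so the inverse exists.
Bézout: 1 = 481·3874 − 1869·997.
So 997⁻¹ ≡ −1869 ≡ 2005 (mod 3874).

2005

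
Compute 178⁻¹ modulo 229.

Run the extended Euclidean algorithm:
229 = 1*178 + 51
178 = 3*51 + 25
51 = 2*25 + 1
25 = 25*1 + 0
gcd(178, 229) = 1, so the inverse exists.
Back-substitute for 1:
1 = 1*51 − 2*25
  = −2*178 + 7*51
  = 7*229 − 9*178
So 178⁻¹ ≡ −9 ≡ 220 (mod 229).

220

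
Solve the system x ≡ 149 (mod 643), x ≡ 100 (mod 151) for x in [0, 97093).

643⁻¹ mod 151: 643*31 ≡ 1 (mod 151), so 643⁻¹ ≡ 31.
x = 149 + 643*((100 − 149)*31 mod 151) = 149 + 643*142 = 91455.
Check: 91455 mod 643 = 149, 91455 mod 151 = 100. ✓

91455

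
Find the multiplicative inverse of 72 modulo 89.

Run the extended Euclidean algorithm:
89 = 1·72 + 17
72 = 4·17 + 4
17 = 4·4 + 1
4 = 4·1 + 0
gcd(72, 89) = 1, so the inverse exists.
Bézout: 1 = 17·89 − 21·72.
So 72⁻¹ ≡ −21 ≡ 68 (mod 89).

68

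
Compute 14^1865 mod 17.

Using repeated squaring:
1865 in binary is 11101001001, i.e. 1865 = 1024 + 512 + 256 + 64 + 8 + 1.
14^1 ≡ 14 (mod 17)
14^2 ≡ 14^2 = 196 ≡ 9 (mod 17)
14^4 ≡ 9^2 = 81 ≡ 13 (mod 17)
14^8 ≡ 13^2 = 169 ≡ 16 (mod 17)
14^16 ≡ 16^2 = 256 ≡ 1 (mod 17)
14^32 ≡ 1^2 = 1 (mod 17)
14^64 ≡ 1^2 = 1 (mod 17)
14^128 ≡ 1^2 = 1 (mod 17)
14^256 ≡ 1^2 = 1 (mod 17)
14^512 ≡ 1^2 = 1 (mod 17)
14^1024 ≡ 1^2 = 1 (mod 17)
14^1865 = 14^1024 · 14^512 · 14^256 · 14^64 · 14^8 · 14^1 ≡ 1 · 1 · 1 · 1 · 16 · 14 (mod 17).
Accumulate the product:
1 · 1 = 1
1 · 1 = 1
1 · 1 = 1
1 · 16 = 16
16 · 14 = 224 ≡ 3

3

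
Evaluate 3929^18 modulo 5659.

3151

Using repeated squaring:
18 in binary is 10010, i.e. 18 = 16 + 2.
3929^1 ≡ 3929 (mod 5659)
3929^2 ≡ 3929^2 = 15437041 ≡ 4948 (mod 5659)
3929^4 ≡ 4948^2 = 24482704 ≡ 1870 (mod 5659)
3929^8 ≡ 1870^2 = 3496900 ≡ 5297 (mod 5659)
3929^16 ≡ 5297^2 = 28058209 ≡ 887 (mod 5659)
3929^18 = 3929^16 × 3929^2 ≡ 887 × 4948 (mod 5659).
887 × 4948 = 4388876 ≡ 3151 (mod 5659).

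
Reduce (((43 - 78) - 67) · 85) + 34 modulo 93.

13

43 - 78 = -35 ≡ 58 (mod 93)
58 - 67 = -9 ≡ 84 (mod 93)
84 · 85 = 7140 ≡ 72 (mod 93)
72 + 34 = 106 ≡ 13 (mod 93)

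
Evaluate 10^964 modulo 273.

By square-and-multiply:
10^1 ≡ 10 (mod 273)
10^2 ≡ 10^2 = 100 (mod 273)
10^4 ≡ 100^2 = 10000 ≡ 172 (mod 273)
10^8 ≡ 172^2 = 29584 ≡ 100 (mod 273)
10^16 ≡ 100^2 = 10000 ≡ 172 (mod 273)
10^32 ≡ 172^2 = 29584 ≡ 100 (mod 273)
10^64 ≡ 100^2 = 10000 ≡ 172 (mod 273)
10^128 ≡ 172^2 = 29584 ≡ 100 (mod 273)
10^256 ≡ 100^2 = 10000 ≡ 172 (mod 273)
10^512 ≡ 172^2 = 29584 ≡ 100 (mod 273)
10^964 = 10^512 * 10^256 * 10^128 * 10^64 * 10^4 ≡ 100 * 172 * 100 * 172 * 172 (mod 273).
Accumulate the product:
100 * 172 = 17200 ≡ 1
1 * 100 = 100
100 * 172 = 17200 ≡ 1
1 * 172 = 172

172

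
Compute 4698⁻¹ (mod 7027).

5446

Apply the Euclidean algorithm and back-substitute:
7027 = 1·4698 + 2329
4698 = 2·2329 + 40
2329 = 58·40 + 9
40 = 4·9 + 4
9 = 2·4 + 1
4 = 4·1 + 0
gcd(4698, 7027) = 1, so the inverse exists.
Bézout: 1 = 1057·7027 − 1581·4698.
So 4698⁻¹ ≡ −1581 ≡ 5446 (mod 7027).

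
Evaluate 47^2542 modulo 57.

25

2542 in binary is 100111101110, i.e. 2542 = 2048 + 256 + 128 + 64 + 32 + 8 + 4 + 2.
47^1 ≡ 47 (mod 57)
47^2 ≡ 47^2 = 2209 ≡ 43 (mod 57)
47^4 ≡ 43^2 = 1849 ≡ 25 (mod 57)
47^8 ≡ 25^2 = 625 ≡ 55 (mod 57)
47^16 ≡ 55^2 = 3025 ≡ 4 (mod 57)
47^32 ≡ 4^2 = 16 (mod 57)
47^64 ≡ 16^2 = 256 ≡ 28 (mod 57)
47^128 ≡ 28^2 = 784 ≡ 43 (mod 57)
47^256 ≡ 43^2 = 1849 ≡ 25 (mod 57)
47^512 ≡ 25^2 = 625 ≡ 55 (mod 57)
47^1024 ≡ 55^2 = 3025 ≡ 4 (mod 57)
47^2048 ≡ 4^2 = 16 (mod 57)
47^2542 = 47^2048 · 47^256 · 47^128 · 47^64 · 47^32 · 47^8 · 47^4 · 47^2 ≡ 16 · 25 · 43 · 28 · 16 · 55 · 25 · 43 (mod 57).
Accumulate the product:
16 · 25 = 400 ≡ 1
1 · 43 = 43
43 · 28 = 1204 ≡ 7
7 · 16 = 112 ≡ 55
55 · 55 = 3025 ≡ 4
4 · 25 = 100 ≡ 43
43 · 43 = 1849 ≡ 25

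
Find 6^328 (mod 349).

Using repeated squaring:
328 in binary is 101001000, i.e. 328 = 256 + 64 + 8.
6^1 ≡ 6 (mod 349)
6^2 ≡ 6^2 = 36 (mod 349)
6^4 ≡ 36^2 = 1296 ≡ 249 (mod 349)
6^8 ≡ 249^2 = 62001 ≡ 228 (mod 349)
6^16 ≡ 228^2 = 51984 ≡ 332 (mod 349)
6^32 ≡ 332^2 = 110224 ≡ 289 (mod 349)
6^64 ≡ 289^2 = 83521 ≡ 110 (mod 349)
6^128 ≡ 110^2 = 12100 ≡ 234 (mod 349)
6^256 ≡ 234^2 = 54756 ≡ 312 (mod 349)
6^328 = 6^256 × 6^64 × 6^8 ≡ 312 × 110 × 228 (mod 349).
Accumulate the product:
312 × 110 = 34320 ≡ 118
118 × 228 = 26904 ≡ 31

31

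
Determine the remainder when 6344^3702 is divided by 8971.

2175

3702 in binary is 111001110110, i.e. 3702 = 2048 + 1024 + 512 + 64 + 32 + 16 + 4 + 2.
6344^1 ≡ 6344 (mod 8971)
6344^2 ≡ 6344^2 = 40246336 ≡ 2430 (mod 8971)
6344^4 ≡ 2430^2 = 5904900 ≡ 1982 (mod 8971)
6344^8 ≡ 1982^2 = 3928324 ≡ 7997 (mod 8971)
6344^16 ≡ 7997^2 = 63952009 ≡ 6721 (mod 8971)
6344^32 ≡ 6721^2 = 45171841 ≡ 2856 (mod 8971)
6344^64 ≡ 2856^2 = 8156736 ≡ 2097 (mod 8971)
6344^128 ≡ 2097^2 = 4397409 ≡ 1619 (mod 8971)
6344^256 ≡ 1619^2 = 2621161 ≡ 1629 (mod 8971)
6344^512 ≡ 1629^2 = 2653641 ≡ 7196 (mod 8971)
6344^1024 ≡ 7196^2 = 51782416 ≡ 1804 (mod 8971)
6344^2048 ≡ 1804^2 = 3254416 ≡ 6914 (mod 8971)
6344^3702 = 6344^2048 × 6344^1024 × 6344^512 × 6344^64 × 6344^32 × 6344^16 × 6344^4 × 6344^2 ≡ 6914 × 1804 × 7196 × 2097 × 2856 × 6721 × 1982 × 2430 (mod 8971).
Accumulate the product:
6914 × 1804 = 12472856 ≡ 3166
3166 × 7196 = 22782536 ≡ 5167
5167 × 2097 = 10835199 ≡ 7202
7202 × 2856 = 20568912 ≡ 7380
7380 × 6721 = 49600980 ≡ 321
321 × 1982 = 636222 ≡ 8252
8252 × 2430 = 20052360 ≡ 2175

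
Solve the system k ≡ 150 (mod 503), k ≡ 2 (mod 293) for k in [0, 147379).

102259

503⁻¹ mod 293: 503*60 ≡ 1 (mod 293), so 503⁻¹ ≡ 60.
k = 150 + 503*((2 − 150)*60 mod 293) = 150 + 503*203 = 102259.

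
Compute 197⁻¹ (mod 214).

151

Run the extended Euclidean algorithm:
214 = 1×197 + 17
197 = 11×17 + 10
17 = 1×10 + 7
10 = 1×7 + 3
7 = 2×3 + 1
3 = 3×1 + 0
gcd(197, 214) = 1, so the inverse exists.
Back-substitute for 1:
1 = 1×7 − 2×3
  = −2×10 + 3×7
  = 3×17 − 5×10
  = −5×197 + 58×17
  = 58×214 − 63×197
So 197⁻¹ ≡ −63 ≡ 151 (mod 214).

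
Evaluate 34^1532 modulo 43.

24

Compute successive squares:
34^1 ≡ 34 (mod 43)
34^2 ≡ 34^2 = 1156 ≡ 38 (mod 43)
34^4 ≡ 38^2 = 1444 ≡ 25 (mod 43)
34^8 ≡ 25^2 = 625 ≡ 23 (mod 43)
34^16 ≡ 23^2 = 529 ≡ 13 (mod 43)
34^32 ≡ 13^2 = 169 ≡ 40 (mod 43)
34^64 ≡ 40^2 = 1600 ≡ 9 (mod 43)
34^128 ≡ 9^2 = 81 ≡ 38 (mod 43)
34^256 ≡ 38^2 = 1444 ≡ 25 (mod 43)
34^512 ≡ 25^2 = 625 ≡ 23 (mod 43)
34^1024 ≡ 23^2 = 529 ≡ 13 (mod 43)
34^1532 = 34^1024 × 34^256 × 34^128 × 34^64 × 34^32 × 34^16 × 34^8 × 34^4 ≡ 13 × 25 × 38 × 9 × 40 × 13 × 23 × 25 (mod 43).
Accumulate the product:
13 × 25 = 325 ≡ 24
24 × 38 = 912 ≡ 9
9 × 9 = 81 ≡ 38
38 × 40 = 1520 ≡ 15
15 × 13 = 195 ≡ 23
23 × 23 = 529 ≡ 13
13 × 25 = 325 ≡ 24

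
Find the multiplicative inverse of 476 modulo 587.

312

587 = 1×476 + 111
476 = 4×111 + 32
111 = 3×32 + 15
32 = 2×15 + 2
15 = 7×2 + 1
2 = 2×1 + 0
gcd(476, 587) = 1, so the inverse exists.
Back-substitute for 1:
1 = 1×15 − 7×2
  = −7×32 + 15×15
  = 15×111 − 52×32
  = −52×476 + 223×111
  = 223×587 − 275×476
So 476⁻¹ ≡ −275 ≡ 312 (mod 587).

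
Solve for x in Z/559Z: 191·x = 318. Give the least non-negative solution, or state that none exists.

148

gcd(191, 559) = 1, so a unique solution mod 559 exists.
191⁻¹ ≡ 120 (mod 559).
x ≡ 120·318 ≡ 148 (mod 559).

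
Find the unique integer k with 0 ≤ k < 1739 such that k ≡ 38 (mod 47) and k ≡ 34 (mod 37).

47⁻¹ mod 37: 47*26 ≡ 1 (mod 37), so 47⁻¹ ≡ 26.
k = 38 + 47*((34 − 38)*26 mod 37) = 38 + 47*7 = 367.

367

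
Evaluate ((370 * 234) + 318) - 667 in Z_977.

255

370 * 234 = 86580 ≡ 604 (mod 977)
604 + 318 = 922
922 - 667 = 255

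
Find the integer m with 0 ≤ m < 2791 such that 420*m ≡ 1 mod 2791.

2585

Run the extended Euclidean algorithm:
2791 = 6×420 + 271
420 = 1×271 + 149
271 = 1×149 + 122
149 = 1×122 + 27
122 = 4×27 + 14
27 = 1×14 + 13
14 = 1×13 + 1
13 = 13×1 + 0
gcd(420, 2791) = 1, so the inverse exists.
Back-substitute for 1:
1 = 1×14 − 1×13
  = −1×27 + 2×14
  = 2×122 − 9×27
  = −9×149 + 11×122
  = 11×271 − 20×149
  = −20×420 + 31×271
  = 31×2791 − 206×420
So 420⁻¹ ≡ −206 ≡ 2585 (mod 2791).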